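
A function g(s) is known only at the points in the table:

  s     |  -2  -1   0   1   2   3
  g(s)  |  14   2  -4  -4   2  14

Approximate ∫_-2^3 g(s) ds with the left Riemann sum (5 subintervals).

10

Δs = 1.
Sum = 1·[14 + 2 + (-4) + (-4) + 2] = 10.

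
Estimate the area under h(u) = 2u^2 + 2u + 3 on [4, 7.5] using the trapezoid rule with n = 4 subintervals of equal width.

Δu = (7.5 − 4)/4 = 0.875.
h(4) = 43, h(4.875) = 60.28125, h(5.75) = 80.625, h(6.625) = 104.03125, h(7.5) = 130.5.
T_4 = (Δu/2)·[h(u_0) + 2h(u_1) + 2h(u_2) + 2h(u_3) + h(u_4)].
Sum = 290.2265625.

290.2265625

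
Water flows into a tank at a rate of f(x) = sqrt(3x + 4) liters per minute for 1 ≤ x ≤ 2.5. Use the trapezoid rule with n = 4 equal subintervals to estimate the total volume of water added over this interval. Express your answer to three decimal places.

Δx = (2.5 − 1)/4 = 0.375.
f(1) ≈ 2.646, f(1.375) ≈ 2.850, f(1.75) ≈ 3.041, f(2.125) ≈ 3.221, f(2.5) ≈ 3.391.
T_4 = (Δx/2)·[f(x_0) + 2f(x_1) + 2f(x_2) + 2f(x_3) + f(x_4)].
Sum ≈ 4.549.

4.549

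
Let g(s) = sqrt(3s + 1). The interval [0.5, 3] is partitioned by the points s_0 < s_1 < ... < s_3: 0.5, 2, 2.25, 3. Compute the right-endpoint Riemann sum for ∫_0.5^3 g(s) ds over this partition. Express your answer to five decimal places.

7.03631

Subinterval widths: 1.5, 0.25, 0.75.
Right endpoints: 2, 2.25, 3.
g(2) ≈ 2.64575, g(2.25) ≈ 2.78388, g(3) ≈ 3.16228.
Sum = Σ Δs_i · g(s_i).
Sum ≈ 7.03631.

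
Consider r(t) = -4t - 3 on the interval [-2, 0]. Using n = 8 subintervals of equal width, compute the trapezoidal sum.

2

Δt = (0 − (-2))/8 = 0.25.
r(-2) = 5, r(-1.75) = 4, r(-1.5) = 3, r(-1.25) = 2, r(-1) = 1, r(-0.75) = 0, r(-0.5) = -1, r(-0.25) = -2, r(0) = -3.
T_8 = (Δt/2)·[r(t_0) + 2r(t_1) + ... + 2r(t_{7}) + r(t_8)].
Sum = 2.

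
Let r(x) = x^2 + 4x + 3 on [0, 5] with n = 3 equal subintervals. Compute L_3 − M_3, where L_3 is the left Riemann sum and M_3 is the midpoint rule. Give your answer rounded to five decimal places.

L_3 ≈ 71.4814815.
M_3 ≈ 105.5092593.
L_3 − M_3 ≈ -34.02778.

-34.02778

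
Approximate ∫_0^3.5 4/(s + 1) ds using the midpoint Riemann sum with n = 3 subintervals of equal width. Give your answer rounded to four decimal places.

Δs = (3.5 − 0)/3 = 7/6.
Midpoints: 7/12, 1.75, 35/12.
f(7/12) = 48/19, f(1.75) = 16/11, f(35/12) = 48/47.
Sum = Δs · [f(7/12) + f(1.75) + f(35/12)].
Sum ≈ 5.8358.

5.8358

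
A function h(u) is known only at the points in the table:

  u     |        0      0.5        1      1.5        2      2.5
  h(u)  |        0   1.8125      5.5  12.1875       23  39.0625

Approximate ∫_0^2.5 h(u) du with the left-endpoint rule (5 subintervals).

Δu = 0.5.
Sum = 0.5·[0 + 1.8125 + 5.5 + 12.1875 + 23] = 21.25.

21.25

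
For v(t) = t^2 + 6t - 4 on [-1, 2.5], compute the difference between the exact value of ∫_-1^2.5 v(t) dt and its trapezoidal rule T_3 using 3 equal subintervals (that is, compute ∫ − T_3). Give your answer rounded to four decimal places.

Exact integral: ∫_-1^2.5 v(t) dt ≈ 7.291667.
T_3 ≈ 8.085648.
Error ≈ 7.291667 − 8.085648 ≈ -0.7940.

-0.7940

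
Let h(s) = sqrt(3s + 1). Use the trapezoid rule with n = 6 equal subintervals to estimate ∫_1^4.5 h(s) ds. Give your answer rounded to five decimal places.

Δs = (4.5 − 1)/6 = 7/12.
h(1) ≈ 2.00000, h(19/12) ≈ 2.39792, h(13/6) ≈ 2.73861, h(2.75) ≈ 3.04138, h(10/3) ≈ 3.31662, h(47/12) ≈ 3.57071, h(4.5) ≈ 3.80789.
T_6 = (Δs/2)·[h(s_0) + 2h(s_1) + ... + 2h(s_{5}) + h(s_6)].
Sum ≈ 10.48203.

10.48203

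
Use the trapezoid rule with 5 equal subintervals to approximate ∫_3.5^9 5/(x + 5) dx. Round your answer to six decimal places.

Δx = (9 − 3.5)/5 = 1.1.
f(3.5) = 10/17, f(4.6) = 25/48, f(5.7) = 50/107, f(6.8) = 25/59, f(7.9) = 50/129, f(9) = 5/14.
T_5 = (Δx/2)·[f(x_0) + 2f(x_1) + ... + 2f(x_{4}) + f(x_5)].
Sum ≈ 2.499352.

2.499352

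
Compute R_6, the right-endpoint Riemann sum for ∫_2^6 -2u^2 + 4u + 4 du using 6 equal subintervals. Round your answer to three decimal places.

Δu = (6 − 2)/6 = 2/3.
Right endpoints: 8/3, 10/3, 4, 14/3, 16/3, 6.
f(8/3) = 4/9, f(10/3) = -44/9, f(4) = -12, f(14/3) = -188/9, f(16/3) = -284/9, f(6) = -44.
Sum = Δu · [f(8/3) + f(10/3) + f(4) + ...].
Sum ≈ -75.259.

-75.259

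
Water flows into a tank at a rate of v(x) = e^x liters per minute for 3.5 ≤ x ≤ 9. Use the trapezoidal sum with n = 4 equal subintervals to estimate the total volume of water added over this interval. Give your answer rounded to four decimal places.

Δx = (9 − 3.5)/4 = 1.375.
v(3.5) ≈ 33.1155, v(4.875) ≈ 130.9742, v(6.25) ≈ 518.0128, v(7.625) ≈ 2048.7805, v(9) ≈ 8103.0839.
T_4 = (Δx/2)·[v(x_0) + 2v(x_1) + 2v(x_2) + 2v(x_3) + v(x_4)].
Sum ≈ 9303.0673.

9303.0673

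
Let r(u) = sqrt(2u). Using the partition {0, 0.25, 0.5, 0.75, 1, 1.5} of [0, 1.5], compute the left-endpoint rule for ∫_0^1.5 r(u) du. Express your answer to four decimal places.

1.4401

Subinterval widths: 0.25, 0.25, 0.25, 0.25, 0.5.
Left endpoints: 0, 0.25, 0.5, 0.75, 1.
r(0) ≈ 0.0000, r(0.25) ≈ 0.7071, r(0.5) ≈ 1.0000, r(0.75) ≈ 1.2247, r(1) ≈ 1.4142.
Sum = Σ Δu_i · r(u_i).
Sum ≈ 1.4401.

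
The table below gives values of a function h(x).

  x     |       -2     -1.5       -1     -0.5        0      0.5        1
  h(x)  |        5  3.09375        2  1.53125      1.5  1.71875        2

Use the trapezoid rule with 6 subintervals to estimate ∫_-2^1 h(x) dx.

6.671875

Δx = 0.5.
T_6 = (0.5/2)·[5 + 2·3.09375 + 2·2 + 2·1.53125 + 2·1.5 + 2·1.71875 + 2] = 6.671875.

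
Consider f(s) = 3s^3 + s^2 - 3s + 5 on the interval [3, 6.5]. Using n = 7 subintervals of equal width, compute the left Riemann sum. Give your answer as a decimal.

Δs = (6.5 − 3)/7 = 0.5.
Left endpoints: 3, 3.5, 4, 4.5, 5, 5.5, 6.
f(3) = 86, f(3.5) = 135.375, f(4) = 201, f(4.5) = 285.125, f(5) = 390, f(5.5) = 517.875, f(6) = 671.
Sum = Δs · [f(3) + f(3.5) + f(4) + ...].
Sum = 1143.1875.

1143.1875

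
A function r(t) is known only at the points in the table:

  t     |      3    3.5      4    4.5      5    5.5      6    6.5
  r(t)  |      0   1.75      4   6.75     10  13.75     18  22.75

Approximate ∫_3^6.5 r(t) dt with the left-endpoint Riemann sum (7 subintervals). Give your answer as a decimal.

27.125

Δt = 0.5.
Sum = 0.5·[0 + 1.75 + 4 + 6.75 + 10 + 13.75 + 18] = 27.125.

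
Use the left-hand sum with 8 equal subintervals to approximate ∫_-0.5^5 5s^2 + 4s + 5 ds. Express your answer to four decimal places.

Δs = (5 − (-0.5))/8 = 0.6875.
Left endpoints: -0.5, 0.1875, 0.875, 1.5625, 2.25, 2.9375, 3.625, 4.3125.
f(-0.5) = 4.25, f(0.1875) = 5.92578125, f(0.875) = 12.328125, f(1.5625) = 23.45703125, f(2.25) = 39.3125, f(2.9375) = 59.89453125, f(3.625) = 85.203125, f(4.3125) = 115.23828125.
Sum = Δs · [f(-0.5) + f(0.1875) + f(0.875) + ...].
Sum ≈ 237.6064.

237.6064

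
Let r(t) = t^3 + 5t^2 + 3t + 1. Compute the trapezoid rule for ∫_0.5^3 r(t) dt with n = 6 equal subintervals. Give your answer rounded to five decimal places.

Δt = (3 − 0.5)/6 = 5/12.
r(0.5) = 3.875, r(11/12) = 15071/1728, r(4/3) = 439/27, r(1.75) = 26.921875, r(13/6) = 8887/216, r(31/12) = 102571/1728, r(3) = 82.
T_6 = (Δt/2)·[r(t_0) + 2r(t_1) + ... + 2r(t_{5}) + r(t_6)].
Sum ≈ 81.39251.

81.39251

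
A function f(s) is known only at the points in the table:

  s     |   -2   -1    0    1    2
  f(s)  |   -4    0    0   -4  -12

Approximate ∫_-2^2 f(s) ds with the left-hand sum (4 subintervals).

Δs = 1.
Sum = 1·[(-4) + 0 + 0 + (-4)] = -8.

-8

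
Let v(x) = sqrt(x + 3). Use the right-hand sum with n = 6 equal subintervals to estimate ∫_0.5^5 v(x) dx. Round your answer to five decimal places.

Δx = (5 − 0.5)/6 = 0.75.
Right endpoints: 1.25, 2, 2.75, 3.5, 4.25, 5.
v(1.25) ≈ 2.06155, v(2) ≈ 2.23607, v(2.75) ≈ 2.39792, v(3.5) ≈ 2.54951, v(4.25) ≈ 2.69258, v(5) ≈ 2.82843.
Sum = Δx · [v(1.25) + v(2) + v(2.75) + ...].
Sum ≈ 11.07454.

11.07454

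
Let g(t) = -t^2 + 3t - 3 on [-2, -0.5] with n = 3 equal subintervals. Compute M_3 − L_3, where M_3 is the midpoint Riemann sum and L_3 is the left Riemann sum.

M_3 = -12.71875.
L_3 = -14.875.
M_3 − L_3 = 2.15625.

2.15625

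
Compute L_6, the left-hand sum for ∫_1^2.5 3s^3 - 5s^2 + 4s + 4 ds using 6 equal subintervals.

17.88671875

Δs = (2.5 − 1)/6 = 0.25.
Left endpoints: 1, 1.25, 1.5, 1.75, 2, 2.25.
f(1) = 6, f(1.25) = 7.046875, f(1.5) = 8.875, f(1.75) = 11.765625, f(2) = 16, f(2.25) = 21.859375.
Sum = Δs · [f(1) + f(1.25) + f(1.5) + ...].
Sum = 17.88671875.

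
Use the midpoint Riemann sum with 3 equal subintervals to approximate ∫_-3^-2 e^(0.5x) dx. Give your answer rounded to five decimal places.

0.28916

Δx = (-2 − (-3))/3 = 1/3.
Midpoints: -17/6, -2.5, -13/6.
f(-17/6) ≈ 0.24252, f(-2.5) ≈ 0.28650, f(-13/6) ≈ 0.33847.
Sum = Δx · [f(-17/6) + f(-2.5) + f(-13/6)].
Sum ≈ 0.28916.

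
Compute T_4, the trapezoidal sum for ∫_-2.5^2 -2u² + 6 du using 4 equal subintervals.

9.3515625

Δu = (2 − (-2.5))/4 = 1.125.
f(-2.5) = -6.5, f(-1.375) = 2.21875, f(-0.25) = 5.875, f(0.875) = 4.46875, f(2) = -2.
T_4 = (Δu/2)·[f(u_0) + 2f(u_1) + 2f(u_2) + 2f(u_3) + f(u_4)].
Sum = 9.3515625.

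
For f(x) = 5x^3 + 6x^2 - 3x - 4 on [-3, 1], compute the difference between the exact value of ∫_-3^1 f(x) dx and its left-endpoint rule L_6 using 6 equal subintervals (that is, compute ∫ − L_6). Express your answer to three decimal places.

Exact integral: ∫_-3^1 f(x) dx = -48.
L_6 ≈ -77.33333.
Error ≈ -48 − (-77.33333) ≈ 29.333.

29.333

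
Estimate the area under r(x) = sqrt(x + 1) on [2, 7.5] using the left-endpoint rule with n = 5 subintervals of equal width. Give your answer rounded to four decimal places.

Δx = (7.5 − 2)/5 = 1.1.
Left endpoints: 2, 3.1, 4.2, 5.3, 6.4.
r(2) ≈ 1.7321, r(3.1) ≈ 2.0248, r(4.2) ≈ 2.2804, r(5.3) ≈ 2.5100, r(6.4) ≈ 2.7203.
Sum = Δx · [r(2) + r(3.1) + r(4.2) + r(5.3) + r(6.4)].
Sum ≈ 12.3943.

12.3943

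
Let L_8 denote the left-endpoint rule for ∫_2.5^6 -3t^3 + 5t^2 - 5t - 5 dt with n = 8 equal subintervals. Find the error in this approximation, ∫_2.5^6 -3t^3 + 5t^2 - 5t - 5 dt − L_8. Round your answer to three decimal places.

-99.073

Exact integral: ∫_2.5^6 f(t) dt ≈ -700.61979.
L_8 ≈ -601.54712.
Error ≈ -700.61979 − (-601.54712) ≈ -99.073.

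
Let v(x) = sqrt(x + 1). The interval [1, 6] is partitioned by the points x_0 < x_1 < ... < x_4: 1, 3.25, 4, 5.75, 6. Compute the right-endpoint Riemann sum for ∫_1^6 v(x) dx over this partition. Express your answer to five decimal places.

Subinterval widths: 2.25, 0.75, 1.75, 0.25.
Right endpoints: 3.25, 4, 5.75, 6.
v(3.25) ≈ 2.06155, v(4) ≈ 2.23607, v(5.75) ≈ 2.59808, v(6) ≈ 2.64575.
Sum = Σ Δx_i · v(x_i).
Sum ≈ 11.52362.

11.52362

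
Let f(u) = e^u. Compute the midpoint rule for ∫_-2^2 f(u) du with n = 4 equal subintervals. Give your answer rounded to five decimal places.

6.96007

Δu = (2 − (-2))/4 = 1.
Midpoints: -1.5, -0.5, 0.5, 1.5.
f(-1.5) ≈ 0.22313, f(-0.5) ≈ 0.60653, f(0.5) ≈ 1.64872, f(1.5) ≈ 4.48169.
Sum = Δu · [f(-1.5) + f(-0.5) + f(0.5) + f(1.5)].
Sum ≈ 6.96007.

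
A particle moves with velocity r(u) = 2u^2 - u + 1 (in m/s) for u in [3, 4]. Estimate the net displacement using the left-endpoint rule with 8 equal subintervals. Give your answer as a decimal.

21.359375

Δu = (4 − 3)/8 = 0.125.
Left endpoints: 3, 3.125, 3.25, 3.375, 3.5, 3.625, 3.75, 3.875.
r(3) = 16, r(3.125) = 17.40625, r(3.25) = 18.875, r(3.375) = 20.40625, r(3.5) = 22, r(3.625) = 23.65625, r(3.75) = 25.375, r(3.875) = 27.15625.
Sum = Δu · [r(3) + r(3.125) + r(3.25) + ...].
Sum = 21.359375.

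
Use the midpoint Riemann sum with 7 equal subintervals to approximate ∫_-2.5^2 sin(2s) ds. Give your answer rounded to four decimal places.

Δs = (2 − (-2.5))/7 = 9/14.
Midpoints: -61/28, -43/28, -25/28, -0.25, 11/28, 29/28, 47/28.
f(-61/28) ≈ 0.9376, f(-43/28) ≈ -0.0701, f(-25/28) ≈ -0.9770, f(-0.25) ≈ -0.4794, f(11/28) ≈ 0.7073, f(29/28) ≈ 0.8773, f(47/28) ≈ -0.2139.
Sum = Δs · [f(-61/28) + f(-43/28) + f(-25/28) + ...].
Sum ≈ 0.5026.

0.5026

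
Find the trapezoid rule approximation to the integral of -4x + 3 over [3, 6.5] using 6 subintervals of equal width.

-56

Δx = (6.5 − 3)/6 = 7/12.
f(3) = -9, f(43/12) = -34/3, f(25/6) = -41/3, f(4.75) = -16, f(16/3) = -55/3, f(71/12) = -62/3, f(6.5) = -23.
T_6 = (Δx/2)·[f(x_0) + 2f(x_1) + ... + 2f(x_{5}) + f(x_6)].
Sum = -56.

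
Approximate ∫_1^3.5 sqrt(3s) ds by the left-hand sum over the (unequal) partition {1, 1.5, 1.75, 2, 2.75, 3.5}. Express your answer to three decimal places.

5.961

Subinterval widths: 0.5, 0.25, 0.25, 0.75, 0.75.
Left endpoints: 1, 1.5, 1.75, 2, 2.75.
f(1) ≈ 1.732, f(1.5) ≈ 2.121, f(1.75) ≈ 2.291, f(2) ≈ 2.449, f(2.75) ≈ 2.872.
Sum = Σ Δs_i · f(s_i).
Sum ≈ 5.961.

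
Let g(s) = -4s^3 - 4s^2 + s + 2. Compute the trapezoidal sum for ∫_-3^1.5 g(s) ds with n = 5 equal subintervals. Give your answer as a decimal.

44.1

Δs = (1.5 − (-3))/5 = 0.9.
g(-3) = 71, g(-2.1) = 19.304, g(-1.2) = 1.952, g(-0.3) = 1.448, g(0.6) = 0.296, g(1.5) = -19.
T_5 = (Δs/2)·[g(s_0) + 2g(s_1) + ... + 2g(s_{4}) + g(s_5)].
Sum = 44.1.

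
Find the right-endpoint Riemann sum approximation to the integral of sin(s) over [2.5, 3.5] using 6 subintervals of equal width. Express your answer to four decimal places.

0.0559

Δs = (3.5 − 2.5)/6 = 1/6.
Right endpoints: 8/3, 17/6, 3, 19/6, 10/3, 3.5.
f(8/3) ≈ 0.4573, f(17/6) ≈ 0.3034, f(3) ≈ 0.1411, f(19/6) ≈ -0.0251, f(10/3) ≈ -0.1906, f(3.5) ≈ -0.3508.
Sum = Δs · [f(8/3) + f(17/6) + f(3) + ...].
Sum ≈ 0.0559.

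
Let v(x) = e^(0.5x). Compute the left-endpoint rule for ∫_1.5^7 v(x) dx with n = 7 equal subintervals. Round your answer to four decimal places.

Δx = (7 − 1.5)/7 = 11/14.
Left endpoints: 1.5, 16/7, 43/14, 27/7, 65/14, 38/7, 87/14.
v(1.5) ≈ 2.1170, v(16/7) ≈ 3.1357, v(43/14) ≈ 4.6446, v(27/7) ≈ 6.8797, v(65/14) ≈ 10.1902, v(38/7) ≈ 15.0938, v(87/14) ≈ 22.3571.
Sum = Δx · [v(1.5) + v(16/7) + v(43/14) + ...].
Sum ≈ 50.6143.

50.6143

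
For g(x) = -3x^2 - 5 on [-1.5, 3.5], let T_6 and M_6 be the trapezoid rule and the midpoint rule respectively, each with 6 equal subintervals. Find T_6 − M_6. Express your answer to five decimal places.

-2.60417

T_6 ≈ -72.9861111.
M_6 ≈ -70.3819444.
T_6 − M_6 ≈ -2.60417.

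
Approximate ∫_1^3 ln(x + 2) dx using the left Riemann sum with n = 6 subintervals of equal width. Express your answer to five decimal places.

Δx = (3 − 1)/6 = 1/3.
Left endpoints: 1, 4/3, 5/3, 2, 7/3, 8/3.
f(1) ≈ 1.09861, f(4/3) ≈ 1.20397, f(5/3) ≈ 1.29928, f(2) ≈ 1.38629, f(7/3) ≈ 1.46634, f(8/3) ≈ 1.54045.
Sum = Δx · [f(1) + f(4/3) + f(5/3) + ...].
Sum ≈ 2.66498.

2.66498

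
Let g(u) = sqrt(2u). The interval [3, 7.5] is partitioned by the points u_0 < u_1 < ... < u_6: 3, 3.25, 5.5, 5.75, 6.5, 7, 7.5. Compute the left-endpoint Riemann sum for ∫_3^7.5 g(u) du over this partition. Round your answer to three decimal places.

Subinterval widths: 0.25, 2.25, 0.25, 0.75, 0.5, 0.5.
Left endpoints: 3, 3.25, 5.5, 5.75, 6.5, 7.
g(3) ≈ 2.449, g(3.25) ≈ 2.550, g(5.5) ≈ 3.317, g(5.75) ≈ 3.391, g(6.5) ≈ 3.606, g(7) ≈ 3.742.
Sum = Σ Δu_i · g(u_i).
Sum ≈ 13.395.

13.395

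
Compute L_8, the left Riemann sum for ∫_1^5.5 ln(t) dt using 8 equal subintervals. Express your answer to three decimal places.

Δt = (5.5 − 1)/8 = 0.5625.
Left endpoints: 1, 1.5625, 2.125, 2.6875, 3.25, 3.8125, 4.375, 4.9375.
f(1) ≈ 0.000, f(1.5625) ≈ 0.446, f(2.125) ≈ 0.754, f(2.6875) ≈ 0.989, f(3.25) ≈ 1.179, f(3.8125) ≈ 1.338, f(4.375) ≈ 1.476, f(4.9375) ≈ 1.597.
Sum = Δt · [f(1) + f(1.5625) + f(2.125) + ...].
Sum ≈ 4.375.

4.375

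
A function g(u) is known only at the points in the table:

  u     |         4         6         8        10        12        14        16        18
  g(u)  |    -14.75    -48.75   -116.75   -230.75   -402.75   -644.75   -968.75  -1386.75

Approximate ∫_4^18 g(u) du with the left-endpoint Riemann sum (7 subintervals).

Δu = 2.
Sum = 2·[(-14.75) + (-48.75) + (-116.75) + (-230.75) + (-402.75) + (-644.75) + (-968.75)] = -4854.5.

-4854.5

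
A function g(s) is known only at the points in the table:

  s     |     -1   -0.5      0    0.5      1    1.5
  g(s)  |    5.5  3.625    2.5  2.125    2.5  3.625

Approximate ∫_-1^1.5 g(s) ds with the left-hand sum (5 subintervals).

8.125

Δs = 0.5.
Sum = 0.5·[5.5 + 3.625 + 2.5 + 2.125 + 2.5] = 8.125.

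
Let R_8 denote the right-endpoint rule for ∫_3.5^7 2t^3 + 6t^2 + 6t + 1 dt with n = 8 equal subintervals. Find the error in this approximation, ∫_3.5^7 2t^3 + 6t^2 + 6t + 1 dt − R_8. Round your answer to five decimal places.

-188.31982

Exact integral: ∫_3.5^7 f(t) dt = 1839.46875.
R_8 ≈ 2027.7885742.
Error ≈ 1839.46875 − 2027.7885742 ≈ -188.31982.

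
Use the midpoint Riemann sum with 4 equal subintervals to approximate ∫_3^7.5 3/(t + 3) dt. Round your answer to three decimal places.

1.676

Δt = (7.5 − 3)/4 = 1.125.
Midpoints: 3.5625, 4.6875, 5.8125, 6.9375.
f(3.5625) = 16/35, f(4.6875) = 16/41, f(5.8125) = 16/47, f(6.9375) = 16/53.
Sum = Δt · [f(3.5625) + f(4.6875) + f(5.8125) + f(6.9375)].
Sum ≈ 1.676.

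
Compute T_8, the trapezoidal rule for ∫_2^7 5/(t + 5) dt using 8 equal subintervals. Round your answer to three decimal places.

2.697

Δt = (7 − 2)/8 = 0.625.
f(2) = 5/7, f(2.625) = 40/61, f(3.25) = 20/33, f(3.875) = 40/71, f(4.5) = 10/19, f(5.125) = 40/81, f(5.75) = 20/43, f(6.375) = 40/91, f(7) = 5/12.
T_8 = (Δt/2)·[f(t_0) + 2f(t_1) + ... + 2f(t_{7}) + f(t_8)].
Sum ≈ 2.697.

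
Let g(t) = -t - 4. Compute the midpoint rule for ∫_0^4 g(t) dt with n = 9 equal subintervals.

-24

Δt = (4 − 0)/9 = 4/9.
Midpoints: 2/9, 2/3, 10/9, 14/9, 2, 22/9, 26/9, 10/3, 34/9.
g(2/9) = -38/9, g(2/3) = -14/3, g(10/9) = -46/9, g(14/9) = -50/9, g(2) = -6, g(22/9) = -58/9, g(26/9) = -62/9, g(10/3) = -22/3, g(34/9) = -70/9.
Sum = Δt · [g(2/9) + g(2/3) + g(10/9) + ...].
Sum = -24.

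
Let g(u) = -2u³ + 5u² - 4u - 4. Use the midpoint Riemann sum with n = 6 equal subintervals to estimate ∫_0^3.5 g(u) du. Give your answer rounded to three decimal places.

Δu = (3.5 − 0)/6 = 7/12.
Midpoints: 7/24, 0.875, 35/24, 49/24, 2.625, 77/24.
g(7/24) = -33115/6912, g(0.875) = -5.01171875, g(35/24) = -37343/6912, g(49/24) = -57685/6912, g(2.625) = -16.22265625, g(77/24) = -217145/6912.
Sum = Δu · [g(7/24) + g(0.875) + g(35/24) + ...].
Sum ≈ -41.527.

-41.527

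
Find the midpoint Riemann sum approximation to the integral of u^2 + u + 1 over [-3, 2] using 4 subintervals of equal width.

13.515625

Δu = (2 − (-3))/4 = 1.25.
Midpoints: -2.375, -1.125, 0.125, 1.375.
f(-2.375) = 4.265625, f(-1.125) = 1.140625, f(0.125) = 1.140625, f(1.375) = 4.265625.
Sum = Δu · [f(-2.375) + f(-1.125) + f(0.125) + f(1.375)].
Sum = 13.515625.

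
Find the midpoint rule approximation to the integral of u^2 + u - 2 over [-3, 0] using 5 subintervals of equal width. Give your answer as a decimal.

-1.59

Δu = (0 − (-3))/5 = 0.6.
Midpoints: -2.7, -2.1, -1.5, -0.9, -0.3.
f(-2.7) = 2.59, f(-2.1) = 0.31, f(-1.5) = -1.25, f(-0.9) = -2.09, f(-0.3) = -2.21.
Sum = Δu · [f(-2.7) + f(-2.1) + f(-1.5) + f(-0.9) + f(-0.3)].
Sum = -1.59.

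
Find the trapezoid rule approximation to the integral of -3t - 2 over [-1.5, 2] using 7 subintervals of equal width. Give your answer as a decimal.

-9.625

Δt = (2 − (-1.5))/7 = 0.5.
f(-1.5) = 2.5, f(-1) = 1, f(-0.5) = -0.5, f(0) = -2, f(0.5) = -3.5, f(1) = -5, f(1.5) = -6.5, f(2) = -8.
T_7 = (Δt/2)·[f(t_0) + 2f(t_1) + ... + 2f(t_{6}) + f(t_7)].
Sum = -9.625.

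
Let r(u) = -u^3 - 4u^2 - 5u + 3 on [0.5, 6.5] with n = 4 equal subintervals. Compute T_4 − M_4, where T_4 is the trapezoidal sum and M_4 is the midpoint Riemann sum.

T_4 = -931.875.
M_4 = -882.9375.
T_4 − M_4 = -48.9375.

-48.9375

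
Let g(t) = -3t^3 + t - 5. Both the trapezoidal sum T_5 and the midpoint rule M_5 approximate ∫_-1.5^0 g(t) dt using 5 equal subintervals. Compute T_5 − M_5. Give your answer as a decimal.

T_5 = -4.67625.
M_5 = -4.9040625.
T_5 − M_5 = 0.2278125.

0.2278125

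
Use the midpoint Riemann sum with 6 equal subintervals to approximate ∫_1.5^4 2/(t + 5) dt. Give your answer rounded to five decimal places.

Δt = (4 − 1.5)/6 = 5/12.
Midpoints: 41/24, 2.125, 61/24, 71/24, 3.375, 91/24.
f(41/24) = 48/161, f(2.125) = 16/57, f(61/24) = 48/181, f(71/24) = 48/191, f(3.375) = 16/67, f(91/24) = 48/211.
Sum = Δt · [f(41/24) + f(2.125) + f(61/24) + ...].
Sum ≈ 0.65068.

0.65068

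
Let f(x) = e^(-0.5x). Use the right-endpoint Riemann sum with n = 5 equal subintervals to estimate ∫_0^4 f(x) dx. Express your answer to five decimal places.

1.40646

Δx = (4 − 0)/5 = 0.8.
Right endpoints: 0.8, 1.6, 2.4, 3.2, 4.
f(0.8) ≈ 0.67032, f(1.6) ≈ 0.44933, f(2.4) ≈ 0.30119, f(3.2) ≈ 0.20190, f(4) ≈ 0.13534.
Sum = Δx · [f(0.8) + f(1.6) + f(2.4) + f(3.2) + f(4)].
Sum ≈ 1.40646.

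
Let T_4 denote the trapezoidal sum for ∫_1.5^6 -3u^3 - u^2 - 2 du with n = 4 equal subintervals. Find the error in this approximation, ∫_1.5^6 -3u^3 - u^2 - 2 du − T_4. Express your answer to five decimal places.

32.98535

Exact integral: ∫_1.5^6 f(u) du = -1048.078125.
T_4 ≈ -1081.0634766.
Error ≈ -1048.078125 − (-1081.0634766) ≈ 32.98535.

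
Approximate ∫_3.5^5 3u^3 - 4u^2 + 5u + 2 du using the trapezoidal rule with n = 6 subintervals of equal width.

282.11328125

Δu = (5 − 3.5)/6 = 0.25.
f(3.5) = 99.125, f(3.75) = 122.703125, f(4) = 150, f(4.25) = 181.296875, f(4.5) = 216.875, f(4.75) = 257.015625, f(5) = 302.
T_6 = (Δu/2)·[f(u_0) + 2f(u_1) + ... + 2f(u_{5}) + f(u_6)].
Sum = 282.11328125.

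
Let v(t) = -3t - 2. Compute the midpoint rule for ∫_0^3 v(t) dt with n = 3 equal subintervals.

-19.5

Δt = (3 − 0)/3 = 1.
Midpoints: 0.5, 1.5, 2.5.
v(0.5) = -3.5, v(1.5) = -6.5, v(2.5) = -9.5.
Sum = Δt · [v(0.5) + v(1.5) + v(2.5)].
Sum = -19.5.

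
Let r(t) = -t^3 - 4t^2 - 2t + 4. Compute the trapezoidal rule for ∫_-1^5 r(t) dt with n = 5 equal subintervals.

Δt = (5 − (-1))/5 = 1.2.
r(-1) = 3, r(0.2) = 3.432, r(1.4) = -9.384, r(2.6) = -45.816, r(3.8) = -116.232, r(5) = -231.
T_5 = (Δt/2)·[r(t_0) + 2r(t_1) + ... + 2r(t_{4}) + r(t_5)].
Sum = -338.4.

-338.4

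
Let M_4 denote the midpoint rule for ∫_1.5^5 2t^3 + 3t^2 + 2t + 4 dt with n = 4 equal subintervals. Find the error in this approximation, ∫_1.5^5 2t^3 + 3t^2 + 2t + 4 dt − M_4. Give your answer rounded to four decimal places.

Exact integral: ∫_1.5^5 f(t) dt = 468.34375.
M_4 ≈ 463.319336.
Error ≈ 468.34375 − 463.319336 ≈ 5.0244.

5.0244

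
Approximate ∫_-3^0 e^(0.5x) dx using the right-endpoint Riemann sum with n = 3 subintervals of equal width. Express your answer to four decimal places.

1.9744

Δx = (0 − (-3))/3 = 1.
Right endpoints: -2, -1, 0.
f(-2) ≈ 0.3679, f(-1) ≈ 0.6065, f(0) ≈ 1.0000.
Sum = Δx · [f(-2) + f(-1) + f(0)].
Sum ≈ 1.9744.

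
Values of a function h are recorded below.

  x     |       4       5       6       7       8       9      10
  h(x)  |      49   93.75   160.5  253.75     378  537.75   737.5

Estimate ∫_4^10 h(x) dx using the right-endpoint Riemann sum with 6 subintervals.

2161.25

Δx = 1.
Sum = 1·[93.75 + 160.5 + 253.75 + 378 + 537.75 + 737.5] = 2161.25.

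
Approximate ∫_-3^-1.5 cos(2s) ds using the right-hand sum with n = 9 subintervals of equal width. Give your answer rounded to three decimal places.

-0.371

Δs = (-1.5 − (-3))/9 = 1/6.
Right endpoints: -17/6, -8/3, -2.5, -7/3, -13/6, -2, -11/6, -5/3, -1.5.
f(-17/6) ≈ 0.816, f(-8/3) ≈ 0.582, f(-2.5) ≈ 0.284, f(-7/3) ≈ -0.046, f(-13/6) ≈ -0.370, f(-2) ≈ -0.654, f(-11/6) ≈ -0.865, f(-5/3) ≈ -0.982, f(-1.5) ≈ -0.990.
Sum = Δs · [f(-17/6) + f(-8/3) + f(-2.5) + ...].
Sum ≈ -0.371.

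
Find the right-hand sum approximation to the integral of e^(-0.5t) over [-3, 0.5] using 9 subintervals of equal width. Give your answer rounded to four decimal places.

Δt = (0.5 − (-3))/9 = 7/18.
Right endpoints: -47/18, -20/9, -11/6, -13/9, -19/18, -2/3, -5/18, 1/9, 0.5.
f(-47/18) ≈ 3.6897, f(-20/9) ≈ 3.0377, f(-11/6) ≈ 2.5009, f(-13/9) ≈ 2.0590, f(-19/18) ≈ 1.6952, f(-2/3) ≈ 1.3956, f(-5/18) ≈ 1.1490, f(1/9) ≈ 0.9460, f(0.5) ≈ 0.7788.
Sum = Δt · [f(-47/18) + f(-20/9) + f(-11/6) + ...].
Sum ≈ 6.7091.

6.7091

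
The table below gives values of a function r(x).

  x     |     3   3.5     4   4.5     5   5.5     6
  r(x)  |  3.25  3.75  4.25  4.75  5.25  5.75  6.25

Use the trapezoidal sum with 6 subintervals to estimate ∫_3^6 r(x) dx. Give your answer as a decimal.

Δx = 0.5.
T_6 = (0.5/2)·[3.25 + 2·3.75 + 2·4.25 + 2·4.75 + 2·5.25 + 2·5.75 + 6.25] = 14.25.

14.25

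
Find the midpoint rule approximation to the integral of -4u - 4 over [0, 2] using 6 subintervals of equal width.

Δu = (2 − 0)/6 = 1/3.
Midpoints: 1/6, 0.5, 5/6, 7/6, 1.5, 11/6.
f(1/6) = -14/3, f(0.5) = -6, f(5/6) = -22/3, f(7/6) = -26/3, f(1.5) = -10, f(11/6) = -34/3.
Sum = Δu · [f(1/6) + f(0.5) + f(5/6) + ...].
Sum = -16.

-16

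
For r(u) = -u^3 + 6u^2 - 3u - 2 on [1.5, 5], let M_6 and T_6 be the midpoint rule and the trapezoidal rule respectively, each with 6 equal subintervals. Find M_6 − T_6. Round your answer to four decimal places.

1.1165

M_6 ≈ 47.512804.
T_6 ≈ 46.396267.
M_6 − T_6 ≈ 1.1165.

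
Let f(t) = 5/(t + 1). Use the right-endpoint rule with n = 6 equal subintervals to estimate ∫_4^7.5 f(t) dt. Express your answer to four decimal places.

2.5367

Δt = (7.5 − 4)/6 = 7/12.
Right endpoints: 55/12, 31/6, 5.75, 19/3, 83/12, 7.5.
f(55/12) = 60/67, f(31/6) = 30/37, f(5.75) = 20/27, f(19/3) = 15/22, f(83/12) = 12/19, f(7.5) = 10/17.
Sum = Δt · [f(55/12) + f(31/6) + f(5.75) + ...].
Sum ≈ 2.5367.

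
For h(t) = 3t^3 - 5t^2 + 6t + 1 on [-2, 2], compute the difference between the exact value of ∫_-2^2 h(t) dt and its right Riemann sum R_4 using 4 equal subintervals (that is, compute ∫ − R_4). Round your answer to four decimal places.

Exact integral: ∫_-2^2 h(t) dt ≈ -22.666667.
R_4 = 10.
Error ≈ -22.666667 − 10 ≈ -32.6667.

-32.6667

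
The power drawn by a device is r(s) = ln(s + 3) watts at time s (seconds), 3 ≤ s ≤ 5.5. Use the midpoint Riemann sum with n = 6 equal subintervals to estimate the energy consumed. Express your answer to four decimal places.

4.9404

Δs = (5.5 − 3)/6 = 5/12.
Midpoints: 77/24, 3.625, 97/24, 107/24, 4.875, 127/24.
r(77/24) ≈ 1.8259, r(3.625) ≈ 1.8909, r(97/24) ≈ 1.9518, r(107/24) ≈ 2.0093, r(4.875) ≈ 2.0637, r(127/24) ≈ 2.1153.
Sum = Δs · [r(77/24) + r(3.625) + r(97/24) + ...].
Sum ≈ 4.9404.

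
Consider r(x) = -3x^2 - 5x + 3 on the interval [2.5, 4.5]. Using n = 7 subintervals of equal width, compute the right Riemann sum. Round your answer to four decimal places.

-112.0102

Δx = (4.5 − 2.5)/7 = 2/7.
Right endpoints: 39/14, 43/14, 47/14, 51/14, 55/14, 59/14, 4.5.
r(39/14) = -6705/196, r(43/14) = -7969/196, r(47/14) = -9329/196, r(51/14) = -10785/196, r(55/14) = -12337/196, r(59/14) = -13985/196, r(4.5) = -80.25.
Sum = Δx · [r(39/14) + r(43/14) + r(47/14) + ...].
Sum ≈ -112.0102.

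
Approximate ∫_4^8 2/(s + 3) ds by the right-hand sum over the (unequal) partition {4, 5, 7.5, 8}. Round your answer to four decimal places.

Subinterval widths: 1, 2.5, 0.5.
Right endpoints: 5, 7.5, 8.
f(5) = 0.25, f(7.5) = 4/21, f(8) = 2/11.
Sum = Σ Δs_i · f(s_i).
Sum ≈ 0.8171.

0.8171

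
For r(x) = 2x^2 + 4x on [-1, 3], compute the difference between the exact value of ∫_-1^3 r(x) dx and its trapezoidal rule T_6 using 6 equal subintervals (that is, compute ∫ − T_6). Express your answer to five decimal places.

Exact integral: ∫_-1^3 r(x) dx ≈ 34.6666667.
T_6 ≈ 35.2592593.
Error ≈ 34.6666667 − 35.2592593 ≈ -0.59259.

-0.59259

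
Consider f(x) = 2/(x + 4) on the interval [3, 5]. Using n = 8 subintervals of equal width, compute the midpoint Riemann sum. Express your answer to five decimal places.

0.50259

Δx = (5 − 3)/8 = 0.25.
Midpoints: 3.125, 3.375, 3.625, 3.875, 4.125, 4.375, 4.625, 4.875.
f(3.125) = 16/57, f(3.375) = 16/59, f(3.625) = 16/61, f(3.875) = 16/63, f(4.125) = 16/65, f(4.375) = 16/67, f(4.625) = 16/69, f(4.875) = 16/71.
Sum = Δx · [f(3.125) + f(3.375) + f(3.625) + ...].
Sum ≈ 0.50259.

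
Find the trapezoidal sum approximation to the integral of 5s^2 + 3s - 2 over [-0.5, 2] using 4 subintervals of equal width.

14.98046875

Δs = (2 − (-0.5))/4 = 0.625.
f(-0.5) = -2.25, f(0.125) = -1.546875, f(0.75) = 3.0625, f(1.375) = 11.578125, f(2) = 24.
T_4 = (Δs/2)·[f(s_0) + 2f(s_1) + 2f(s_2) + 2f(s_3) + f(s_4)].
Sum = 14.98046875.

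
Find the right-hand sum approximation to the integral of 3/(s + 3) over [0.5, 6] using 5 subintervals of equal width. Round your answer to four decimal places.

2.5660

Δs = (6 − 0.5)/5 = 1.1.
Right endpoints: 1.6, 2.7, 3.8, 4.9, 6.
f(1.6) = 15/23, f(2.7) = 10/19, f(3.8) = 15/34, f(4.9) = 30/79, f(6) = 1/3.
Sum = Δs · [f(1.6) + f(2.7) + f(3.8) + f(4.9) + f(6)].
Sum ≈ 2.5660.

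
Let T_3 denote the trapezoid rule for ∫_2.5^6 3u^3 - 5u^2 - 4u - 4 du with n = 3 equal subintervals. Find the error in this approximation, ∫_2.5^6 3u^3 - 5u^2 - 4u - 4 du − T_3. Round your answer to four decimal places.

Exact integral: ∫_2.5^6 f(u) du ≈ 535.244792.
T_3 ≈ 561.644676.
Error ≈ 535.244792 − 561.644676 ≈ -26.3999.

-26.3999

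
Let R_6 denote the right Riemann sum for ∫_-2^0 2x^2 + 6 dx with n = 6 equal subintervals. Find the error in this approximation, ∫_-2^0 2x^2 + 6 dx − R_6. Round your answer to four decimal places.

Exact integral: ∫_-2^0 f(x) dx ≈ 17.333333.
R_6 ≈ 16.074074.
Error ≈ 17.333333 − 16.074074 ≈ 1.2593.

1.2593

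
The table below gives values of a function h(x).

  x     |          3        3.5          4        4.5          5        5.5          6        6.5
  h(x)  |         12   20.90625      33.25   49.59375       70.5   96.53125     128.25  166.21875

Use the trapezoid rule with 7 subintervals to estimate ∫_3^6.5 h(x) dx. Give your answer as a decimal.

244.0703125

Δx = 0.5.
T_7 = (0.5/2)·[12 + 2·20.90625 + 2·33.25 + 2·49.59375 + 2·70.5 + 2·96.53125 + 2·128.25 + 166.21875] = 244.0703125.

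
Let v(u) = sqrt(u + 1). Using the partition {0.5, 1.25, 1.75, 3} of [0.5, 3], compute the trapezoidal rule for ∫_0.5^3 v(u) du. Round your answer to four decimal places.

Subinterval widths: 0.75, 0.5, 1.25.
v(0.5) ≈ 1.2247, v(1.25) ≈ 1.5000, v(1.75) ≈ 1.6583, v(3) ≈ 2.0000.
On each subinterval the trapezoid contributes (Δu_i/2)·[v(u_{i-1}) + v(u_i)].
Sum ≈ 4.0978.

4.0978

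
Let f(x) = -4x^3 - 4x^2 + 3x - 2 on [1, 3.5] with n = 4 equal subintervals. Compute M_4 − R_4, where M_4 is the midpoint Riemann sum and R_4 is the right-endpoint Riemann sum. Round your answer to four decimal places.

71.6309

M_4 ≈ -190.498047.
R_4 = -262.12890625.
M_4 − R_4 ≈ 71.6309.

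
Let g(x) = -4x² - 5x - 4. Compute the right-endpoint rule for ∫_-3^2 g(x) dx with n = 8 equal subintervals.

-57.03125

Δx = (2 − (-3))/8 = 0.625.
Right endpoints: -2.375, -1.75, -1.125, -0.5, 0.125, 0.75, 1.375, 2.
g(-2.375) = -14.6875, g(-1.75) = -7.5, g(-1.125) = -3.4375, g(-0.5) = -2.5, g(0.125) = -4.6875, g(0.75) = -10, g(1.375) = -18.4375, g(2) = -30.
Sum = Δx · [g(-2.375) + g(-1.75) + g(-1.125) + ...].
Sum = -57.03125.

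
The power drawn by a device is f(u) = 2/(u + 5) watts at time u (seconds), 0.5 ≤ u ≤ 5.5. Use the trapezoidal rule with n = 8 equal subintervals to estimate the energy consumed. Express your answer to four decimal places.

1.2948

Δu = (5.5 − 0.5)/8 = 0.625.
f(0.5) = 4/11, f(1.125) = 16/49, f(1.75) = 8/27, f(2.375) = 16/59, f(3) = 0.25, f(3.625) = 16/69, f(4.25) = 8/37, f(4.875) = 16/79, f(5.5) = 4/21.
T_8 = (Δu/2)·[f(u_0) + 2f(u_1) + ... + 2f(u_{7}) + f(u_8)].
Sum ≈ 1.2948.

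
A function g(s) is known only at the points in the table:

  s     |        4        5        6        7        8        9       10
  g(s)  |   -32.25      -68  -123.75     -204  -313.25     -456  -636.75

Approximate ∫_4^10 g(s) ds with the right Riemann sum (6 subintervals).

-1801.75

Δs = 1.
Sum = 1·[(-68) + (-123.75) + (-204) + (-313.25) + (-456) + (-636.75)] = -1801.75.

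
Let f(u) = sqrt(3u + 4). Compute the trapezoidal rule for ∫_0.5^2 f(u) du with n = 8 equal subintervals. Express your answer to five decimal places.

Δu = (2 − 0.5)/8 = 0.1875.
f(0.5) ≈ 2.34521, f(0.6875) ≈ 2.46221, f(0.875) ≈ 2.57391, f(1.0625) ≈ 2.68095, f(1.25) ≈ 2.78388, f(1.4375) ≈ 2.88314, f(1.625) ≈ 2.97909, f(1.8125) ≈ 3.07205, f(2) ≈ 3.16228.
T_8 = (Δu/2)·[f(u_0) + 2f(u_1) + ... + 2f(u_{7}) + f(u_8)].
Sum ≈ 4.16043.

4.16043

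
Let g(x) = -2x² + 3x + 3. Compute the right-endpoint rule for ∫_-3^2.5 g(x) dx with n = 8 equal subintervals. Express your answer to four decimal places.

Δx = (2.5 − (-3))/8 = 0.6875.
Right endpoints: -2.3125, -1.625, -0.9375, -0.25, 0.4375, 1.125, 1.8125, 2.5.
g(-2.3125) = -14.6328125, g(-1.625) = -7.15625, g(-0.9375) = -1.5703125, g(-0.25) = 2.125, g(0.4375) = 3.9296875, g(1.125) = 3.84375, g(1.8125) = 1.8671875, g(2.5) = -2.
Sum = Δx · [g(-2.3125) + g(-1.625) + g(-0.9375) + ...].
Sum ≈ -9.3457.

-9.3457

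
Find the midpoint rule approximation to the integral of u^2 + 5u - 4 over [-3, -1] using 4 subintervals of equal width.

Δu = (-1 − (-3))/4 = 0.5.
Midpoints: -2.75, -2.25, -1.75, -1.25.
f(-2.75) = -10.1875, f(-2.25) = -10.1875, f(-1.75) = -9.6875, f(-1.25) = -8.6875.
Sum = Δu · [f(-2.75) + f(-2.25) + f(-1.75) + f(-1.25)].
Sum = -19.375.

-19.375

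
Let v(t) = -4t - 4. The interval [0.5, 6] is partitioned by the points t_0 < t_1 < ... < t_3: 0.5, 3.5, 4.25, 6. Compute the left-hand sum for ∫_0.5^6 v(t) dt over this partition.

-68.25

Subinterval widths: 3, 0.75, 1.75.
Left endpoints: 0.5, 3.5, 4.25.
v(0.5) = -6, v(3.5) = -18, v(4.25) = -21.
Sum = Σ Δt_i · v(t_i).
Sum = -68.25.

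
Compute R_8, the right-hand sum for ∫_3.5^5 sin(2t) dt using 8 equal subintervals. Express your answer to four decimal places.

0.6745

Δt = (5 − 3.5)/8 = 0.1875.
Right endpoints: 3.6875, 3.875, 4.0625, 4.25, 4.4375, 4.625, 4.8125, 5.
f(3.6875) ≈ 0.8875, f(3.875) ≈ 0.9946, f(4.0625) ≈ 0.9635, f(4.25) ≈ 0.7985, f(4.4375) ≈ 0.5225, f(4.625) ≈ 0.1739, f(4.8125) ≈ -0.1989, f(5) ≈ -0.5440.
Sum = Δt · [f(3.6875) + f(3.875) + f(4.0625) + ...].
Sum ≈ 0.6745.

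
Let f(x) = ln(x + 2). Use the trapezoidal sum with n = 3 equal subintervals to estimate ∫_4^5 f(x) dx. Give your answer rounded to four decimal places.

Δx = (5 − 4)/3 = 1/3.
f(4) ≈ 1.7918, f(13/3) ≈ 1.8458, f(14/3) ≈ 1.8971, f(5) ≈ 1.9459.
T_3 = (Δx/2)·[f(x_0) + 2f(x_1) + 2f(x_2) + f(x_3)].
Sum ≈ 1.8706.

1.8706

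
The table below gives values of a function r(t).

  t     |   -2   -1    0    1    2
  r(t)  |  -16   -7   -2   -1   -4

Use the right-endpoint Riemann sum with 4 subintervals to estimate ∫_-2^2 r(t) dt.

Δt = 1.
Sum = 1·[(-7) + (-2) + (-1) + (-4)] = -14.

-14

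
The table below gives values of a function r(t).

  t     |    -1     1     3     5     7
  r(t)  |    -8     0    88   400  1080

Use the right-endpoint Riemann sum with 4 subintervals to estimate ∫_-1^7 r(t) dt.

Δt = 2.
Sum = 2·[0 + 88 + 400 + 1080] = 3136.

3136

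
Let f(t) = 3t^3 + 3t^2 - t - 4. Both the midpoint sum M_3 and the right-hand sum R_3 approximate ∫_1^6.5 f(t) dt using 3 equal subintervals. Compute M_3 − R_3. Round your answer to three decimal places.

-1030.706

M_3 ≈ 1512.43316.
R_3 ≈ 2543.13889.
M_3 − R_3 ≈ -1030.706.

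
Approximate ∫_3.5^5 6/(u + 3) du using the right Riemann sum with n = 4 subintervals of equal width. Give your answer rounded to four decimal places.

1.2139

Δu = (5 − 3.5)/4 = 0.375.
Right endpoints: 3.875, 4.25, 4.625, 5.
f(3.875) = 48/55, f(4.25) = 24/29, f(4.625) = 48/61, f(5) = 0.75.
Sum = Δu · [f(3.875) + f(4.25) + f(4.625) + f(5)].
Sum ≈ 1.2139.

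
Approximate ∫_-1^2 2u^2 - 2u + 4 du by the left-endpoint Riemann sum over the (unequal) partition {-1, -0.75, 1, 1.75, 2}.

18.25

Subinterval widths: 0.25, 1.75, 0.75, 0.25.
Left endpoints: -1, -0.75, 1, 1.75.
f(-1) = 8, f(-0.75) = 6.625, f(1) = 4, f(1.75) = 6.625.
Sum = Σ Δu_i · f(u_i).
Sum = 18.25.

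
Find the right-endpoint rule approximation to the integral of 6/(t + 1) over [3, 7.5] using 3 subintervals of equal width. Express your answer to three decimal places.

Δt = (7.5 − 3)/3 = 1.5.
Right endpoints: 4.5, 6, 7.5.
f(4.5) = 12/11, f(6) = 6/7, f(7.5) = 12/17.
Sum = Δt · [f(4.5) + f(6) + f(7.5)].
Sum ≈ 3.981.

3.981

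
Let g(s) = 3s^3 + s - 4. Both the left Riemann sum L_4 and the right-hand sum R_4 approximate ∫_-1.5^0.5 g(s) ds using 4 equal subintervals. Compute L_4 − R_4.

L_4 = -16.25.
R_4 = -10.
L_4 − R_4 = -6.25.

-6.25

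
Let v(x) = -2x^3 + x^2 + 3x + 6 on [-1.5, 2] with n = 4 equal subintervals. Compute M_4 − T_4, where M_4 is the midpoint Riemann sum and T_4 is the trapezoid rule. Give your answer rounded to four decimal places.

0.3350

M_4 ≈ 22.059570.
T_4 ≈ 21.724609.
M_4 − T_4 ≈ 0.3350.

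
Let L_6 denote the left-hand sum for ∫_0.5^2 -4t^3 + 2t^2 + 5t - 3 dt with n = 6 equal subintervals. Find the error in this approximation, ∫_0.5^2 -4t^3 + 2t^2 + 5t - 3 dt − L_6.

-1.859375

Exact integral: ∫_0.5^2 f(t) dt = -5.8125.
L_6 = -3.953125.
Error = -5.8125 − (-3.953125) = -1.859375.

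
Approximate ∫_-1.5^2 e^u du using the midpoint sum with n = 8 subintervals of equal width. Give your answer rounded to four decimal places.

7.1091

Δu = (2 − (-1.5))/8 = 0.4375.
Midpoints: -1.28125, -0.84375, -0.40625, 0.03125, 0.46875, 0.90625, 1.34375, 1.78125.
f(-1.28125) ≈ 0.2777, f(-0.84375) ≈ 0.4301, f(-0.40625) ≈ 0.6661, f(0.03125) ≈ 1.0317, f(0.46875) ≈ 1.5980, f(0.90625) ≈ 2.4750, f(1.34375) ≈ 3.8334, f(1.78125) ≈ 5.9373.
Sum = Δu · [f(-1.28125) + f(-0.84375) + f(-0.40625) + ...].
Sum ≈ 7.1091.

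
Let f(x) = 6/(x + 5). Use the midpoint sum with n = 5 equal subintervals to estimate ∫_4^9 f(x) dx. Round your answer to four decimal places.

2.6492

Δx = (9 − 4)/5 = 1.
Midpoints: 4.5, 5.5, 6.5, 7.5, 8.5.
f(4.5) = 12/19, f(5.5) = 4/7, f(6.5) = 12/23, f(7.5) = 0.48, f(8.5) = 4/9.
Sum = Δx · [f(4.5) + f(5.5) + f(6.5) + f(7.5) + f(8.5)].
Sum ≈ 2.6492.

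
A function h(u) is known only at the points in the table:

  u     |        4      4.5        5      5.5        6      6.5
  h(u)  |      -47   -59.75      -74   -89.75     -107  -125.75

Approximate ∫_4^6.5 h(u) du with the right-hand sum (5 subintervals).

Δu = 0.5.
Sum = 0.5·[(-59.75) + (-74) + (-89.75) + (-107) + (-125.75)] = -228.125.

-228.125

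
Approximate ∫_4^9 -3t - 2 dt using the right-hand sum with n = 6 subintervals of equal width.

-113.75

Δt = (9 − 4)/6 = 5/6.
Right endpoints: 29/6, 17/3, 6.5, 22/3, 49/6, 9.
f(29/6) = -16.5, f(17/3) = -19, f(6.5) = -21.5, f(22/3) = -24, f(49/6) = -26.5, f(9) = -29.
Sum = Δt · [f(29/6) + f(17/3) + f(6.5) + ...].
Sum = -113.75.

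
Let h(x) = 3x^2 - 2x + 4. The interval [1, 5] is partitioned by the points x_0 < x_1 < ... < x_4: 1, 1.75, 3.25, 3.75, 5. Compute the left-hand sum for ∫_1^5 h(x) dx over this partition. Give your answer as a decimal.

Subinterval widths: 0.75, 1.5, 0.5, 1.25.
Left endpoints: 1, 1.75, 3.25, 3.75.
h(1) = 5, h(1.75) = 9.6875, h(3.25) = 29.1875, h(3.75) = 38.6875.
Sum = Σ Δx_i · h(x_i).
Sum = 81.234375.

81.234375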